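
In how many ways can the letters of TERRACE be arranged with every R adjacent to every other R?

Treat the 2 copies of R as a single block. The multiset to arrange is then {RR, A, C, E, E, T}, 6 items in all.
That gives (6)!/(2!) = 360 arrangements.

360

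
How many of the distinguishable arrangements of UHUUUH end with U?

With the last slot taken by U, it remains to arrange the other 5 letters (HUUUH).
Those 5 letters have H appearing twice and U appearing 3 times, giving (5)!/(3!·2!) = 10.

10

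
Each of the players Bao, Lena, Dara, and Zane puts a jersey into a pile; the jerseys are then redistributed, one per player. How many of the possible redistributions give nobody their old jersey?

9

Count assignments avoiding every fixed point. For any j of the 4 players fixed to their old jersey, the other 4−j can be arranged in (4−j)! ways.
By inclusion–exclusion this is Σ_{j=0}^{4} (−1)^j C(4,j)·(4−j)!.
Computing: 24 − 24 + 12 − 4 + 1 = 9.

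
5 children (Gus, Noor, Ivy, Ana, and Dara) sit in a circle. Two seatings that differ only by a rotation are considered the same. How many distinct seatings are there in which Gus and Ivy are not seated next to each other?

Without the restriction there are (4)! = 24 seatings.
Those with Gus next to Ivy: fuse the pair into one unit and seat 4 units around a circle — 2·(3)! = 12.
Subtracting, 24 − 12 = 12.

12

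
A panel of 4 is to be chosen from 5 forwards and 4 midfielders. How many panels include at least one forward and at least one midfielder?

120

Total 4-person selections from all 9: C(9,4) = 126.
Subtract selections that omit an entire group: no forwards → C(4,4) = 1; no midfielders → C(5,4) = 5.
Both groups omitted at once is impossible, so 126 − 6 = 120.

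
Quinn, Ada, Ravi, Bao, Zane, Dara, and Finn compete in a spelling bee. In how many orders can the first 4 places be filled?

840

There are 7 choices for 1st place, 6 for 2nd, and so on down to 4 for position 4.
That gives 7 × 6 × 5 × 4 = 840.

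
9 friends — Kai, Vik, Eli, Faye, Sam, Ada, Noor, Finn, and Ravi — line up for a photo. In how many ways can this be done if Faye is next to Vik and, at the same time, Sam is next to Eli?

20160

Treat {Faye,Vik} as one block (2 orders) and {Sam,Eli} as another (2 orders).
That leaves 7 units to arrange: 2 × 2 × 7! = 4 × 5040 = 20160.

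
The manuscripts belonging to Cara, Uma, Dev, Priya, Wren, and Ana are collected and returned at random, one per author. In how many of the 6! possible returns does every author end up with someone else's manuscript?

Count assignments avoiding every fixed point. For any j of the 6 authors fixed to their own manuscript, the other 6−j can be arranged in (6−j)! ways.
By inclusion–exclusion this is Σ_{j=0}^{6} (−1)^j C(6,j)·(6−j)!.
Computing: 720 − 720 + 360 − 120 + 30 − 6 + 1 = 265.

265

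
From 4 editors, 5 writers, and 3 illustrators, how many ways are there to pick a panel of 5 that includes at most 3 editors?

Split by how many editors are chosen (0 through 3).
Sum: C(4,0)·C(8,5) + C(4,1)·C(8,4) + C(4,2)·C(8,3) + C(4,3)·C(8,2) = 56 + 280 + 336 + 112 = 784.

784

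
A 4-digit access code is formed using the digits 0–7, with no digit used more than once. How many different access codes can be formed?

Choose and order 4 of the 8 symbols: the first digit has 8 options, the next 7, then 6, 5.
That product is 8 × 7 × 6 × 5 = 1680.

1680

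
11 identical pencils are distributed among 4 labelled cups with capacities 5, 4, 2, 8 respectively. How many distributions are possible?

Ignoring the caps, the number of non-negative solutions to x_1+…+x_4 = 11 is C(14,3) = 364.
Subtract solutions that violate a single cap (substitute x_i' = x_i − (cap_i+1)): x_1 ≥ 6 gives C(8,3) = 56; x_2 ≥ 5 gives C(9,3) = 84; x_3 ≥ 3 gives C(11,3) = 165; x_4 ≥ 9 gives C(5,3) = 10. Together 315.
Add back pairs where two caps are both exceeded: 1 + 10 + 0 + 20 + 0 + 0 = 31.
By inclusion–exclusion the count is 364 − 315 + 31 = 80.

80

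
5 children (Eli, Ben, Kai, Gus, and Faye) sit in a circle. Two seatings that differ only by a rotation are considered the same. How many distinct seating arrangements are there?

24

Fix one person's seat to break rotational symmetry; the remaining 4 people can be arranged in (4)! = 24 ways.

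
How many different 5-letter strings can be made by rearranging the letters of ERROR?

20

Letter multiplicities in ERROR: E×1, O×1, R×3.
Dividing 5! = 120 by 3! = 6 for the repeated letters gives 20.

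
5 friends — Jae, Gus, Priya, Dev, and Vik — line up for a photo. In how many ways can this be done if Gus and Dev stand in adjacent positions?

48

Treat {Gus, Dev} as a single unit. There are 4 units to order, and the pair itself can be ordered 2 ways.
That gives 2 × 4! = 2 × 24 = 48.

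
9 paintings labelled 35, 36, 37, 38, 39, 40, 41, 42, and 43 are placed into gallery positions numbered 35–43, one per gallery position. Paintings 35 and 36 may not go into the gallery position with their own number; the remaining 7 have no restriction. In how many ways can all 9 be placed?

287280

Let Aᵢ (for i ∈ {35, 36}) be the placements that put painting i in its forbidden gallery position. Any j of these fix j positions, leaving (9−j)! ways to fill the rest, and there are C(2,j) ways to pick which j.
By inclusion–exclusion, the number of valid placements is Σ_{j=0}^{2} (−1)^j C(2,j)·(9−j)!.
Computing: 362880 − 80640 + 5040 = 287280.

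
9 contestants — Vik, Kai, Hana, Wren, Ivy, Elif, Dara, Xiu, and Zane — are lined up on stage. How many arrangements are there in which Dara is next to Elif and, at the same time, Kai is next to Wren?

Treat {Dara,Elif} as one block (2 orders) and {Kai,Wren} as another (2 orders).
That leaves 7 units to arrange: 2 × 2 × 7! = 4 × 5040 = 20160.

20160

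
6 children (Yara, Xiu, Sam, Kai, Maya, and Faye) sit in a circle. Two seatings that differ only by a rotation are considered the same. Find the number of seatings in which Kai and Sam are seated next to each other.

48

Treat {Kai, Sam} as one unit (2 internal orders) and seat the resulting 5 units around the table: (4)! circular arrangements.
So 2 × (4)! = 2 × 24 = 48.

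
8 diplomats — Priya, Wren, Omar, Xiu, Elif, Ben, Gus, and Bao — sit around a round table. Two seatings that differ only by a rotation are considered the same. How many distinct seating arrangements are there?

Seat Priya anywhere (absorbing the rotational symmetry), then permute the other 7: (7)! = 5040.

5040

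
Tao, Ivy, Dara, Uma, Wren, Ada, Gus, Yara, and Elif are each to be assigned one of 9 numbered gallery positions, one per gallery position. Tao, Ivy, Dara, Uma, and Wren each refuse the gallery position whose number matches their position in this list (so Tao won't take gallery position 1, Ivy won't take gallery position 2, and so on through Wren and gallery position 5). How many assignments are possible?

Let Aᵢ (for 1 ≤ i ≤ 5) be the placements that put person i in their forbidden gallery position. Any j of these fix j positions, leaving (9−j)! ways to fill the rest, and there are C(5,j) ways to pick which j.
By inclusion–exclusion, the number of valid placements is Σ_{j=0}^{5} (−1)^j C(5,j)·(9−j)!.
Computing: 362880 − 201600 + 50400 − 7200 + 600 − 24 = 205056.

205056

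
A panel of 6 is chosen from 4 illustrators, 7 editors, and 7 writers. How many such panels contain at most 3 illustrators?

18473

Split by how many illustrators are chosen (0 through 3).
Sum: C(4,0)·C(14,6) + C(4,1)·C(14,5) + C(4,2)·C(14,4) + C(4,3)·C(14,3) = 3003 + 8008 + 6006 + 1456 = 18473.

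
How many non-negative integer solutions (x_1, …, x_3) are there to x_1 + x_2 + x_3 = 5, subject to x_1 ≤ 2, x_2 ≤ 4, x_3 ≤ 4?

Without the upper bounds there are C(7,2) = 21 ways to split 5 among 3 variables.
Subtract solutions that violate a single cap (substitute x_i' = x_i − (cap_i+1)): x_1 ≥ 3 gives C(4,2) = 6; x_2 ≥ 5 gives C(2,2) = 1; x_3 ≥ 5 gives C(2,2) = 1. Together 8.
No two caps can be exceeded simultaneously, so the pair terms are all 0.
By inclusion–exclusion the count is 21 − 8 + 0 = 13.

13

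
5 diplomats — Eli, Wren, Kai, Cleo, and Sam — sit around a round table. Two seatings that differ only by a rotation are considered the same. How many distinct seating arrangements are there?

Fix one person's seat to break rotational symmetry; the remaining 4 people can be arranged in (4)! = 24 ways.

24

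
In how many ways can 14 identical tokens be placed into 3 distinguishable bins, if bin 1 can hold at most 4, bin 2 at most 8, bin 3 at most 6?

15

Ignoring the caps, the number of non-negative solutions to x_1+…+x_3 = 14 is C(16,2) = 120.
Subtract solutions that violate a single cap (substitute x_i' = x_i − (cap_i+1)): x_1 ≥ 5 gives C(11,2) = 55; x_2 ≥ 9 gives C(7,2) = 21; x_3 ≥ 7 gives C(9,2) = 36. Together 112.
Add back pairs where two caps are both exceeded: 1 + 6 + 0 = 7.
By inclusion–exclusion the count is 120 − 112 + 7 = 15.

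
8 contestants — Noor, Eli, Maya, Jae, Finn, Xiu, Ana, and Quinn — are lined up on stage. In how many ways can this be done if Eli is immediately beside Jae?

10080

Place the 6 others and the Eli-Jae pair as 7 objects in a line; the pair has 2 internal arrangements.
That gives 2 × 7! = 2 × 5040 = 10080.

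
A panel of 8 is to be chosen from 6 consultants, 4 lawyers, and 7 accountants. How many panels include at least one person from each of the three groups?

With no constraint there are C(17,8) = 24310 possible selections.
Subtract selections that omit an entire group: no consultants → C(11,8) = 165; no lawyers → C(13,8) = 1287; no accountants → C(10,8) = 45.
Add back selections omitting two groups (i.e. drawn from a single group): C(6,8) + C(4,8) + C(7,8) = 0.
By inclusion–exclusion: 24310 − 1497 + 0 = 22813.

22813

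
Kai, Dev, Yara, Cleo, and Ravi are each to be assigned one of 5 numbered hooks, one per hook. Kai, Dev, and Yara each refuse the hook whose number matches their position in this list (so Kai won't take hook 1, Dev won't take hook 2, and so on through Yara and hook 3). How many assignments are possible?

64

Let Aᵢ (for i ∈ {1, 2, 3}) be the placements that put person i in their forbidden hook. Any j of these fix j positions, leaving (5−j)! ways to fill the rest, and there are C(3,j) ways to pick which j.
By inclusion–exclusion, the number of valid placements is Σ_{j=0}^{3} (−1)^j C(3,j)·(5−j)!.
Computing: 120 − 72 + 18 − 2 = 64.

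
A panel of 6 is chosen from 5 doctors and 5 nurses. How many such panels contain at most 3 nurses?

Split by how many nurses are chosen (0 through 3).
Sum: C(5,0)·C(5,6) + C(5,1)·C(5,5) + C(5,2)·C(5,4) + C(5,3)·C(5,3) = 0 + 5 + 50 + 100 = 155.

155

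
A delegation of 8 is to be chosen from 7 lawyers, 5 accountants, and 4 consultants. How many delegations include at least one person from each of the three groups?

12201

Unrestricted: C(16,8) = 12870 ways to pick any 8 of the 16.
Selections missing a whole group: no lawyers → C(9,8) = 9; no accountants → C(11,8) = 165; no consultants → C(12,8) = 495.
Add back selections omitting two groups (i.e. drawn from a single group): C(7,8) + C(5,8) + C(4,8) = 0.
By inclusion–exclusion: 12870 − 669 + 0 = 12201.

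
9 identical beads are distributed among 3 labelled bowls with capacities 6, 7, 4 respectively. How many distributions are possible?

Ignoring the caps, the number of non-negative solutions to x_1+…+x_3 = 9 is C(11,2) = 55.
Subtract solutions that violate a single cap (substitute x_i' = x_i − (cap_i+1)): x_1 ≥ 7 gives C(4,2) = 6; x_2 ≥ 8 gives C(3,2) = 3; x_3 ≥ 5 gives C(6,2) = 15. Together 24.
No two caps can be exceeded simultaneously, so the pair terms are all 0.
By inclusion–exclusion the count is 55 − 24 + 0 = 31.

31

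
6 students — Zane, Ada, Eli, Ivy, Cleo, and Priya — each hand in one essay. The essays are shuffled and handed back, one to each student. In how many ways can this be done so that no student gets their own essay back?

Count assignments avoiding every fixed point. For any j of the 6 students fixed to their own essay, the other 6−j can be arranged in (6−j)! ways.
By inclusion–exclusion this is Σ_{j=0}^{6} (−1)^j C(6,j)·(6−j)!.
Computing: 720 − 720 + 360 − 120 + 30 − 6 + 1 = 265.

265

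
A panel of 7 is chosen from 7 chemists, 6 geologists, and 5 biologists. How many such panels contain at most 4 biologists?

31746

Split by how many biologists are chosen (0 through 4).
Sum: C(5,0)·C(13,7) + C(5,1)·C(13,6) + C(5,2)·C(13,5) + C(5,3)·C(13,4) + C(5,4)·C(13,3) = 1716 + 8580 + 12870 + 7150 + 1430 = 31746.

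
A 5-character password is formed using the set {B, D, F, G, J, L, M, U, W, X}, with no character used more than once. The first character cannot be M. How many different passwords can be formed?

The first character has 10−1 = 9 choices (anything except M).
The remaining 4 characters are filled from the other 9 symbols without repetition: 9 × 8 × 7 × 6 = 3024.
Total: 9 × 3024 = 27216.

27216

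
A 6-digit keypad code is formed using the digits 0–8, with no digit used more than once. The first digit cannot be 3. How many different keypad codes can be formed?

53760

The first digit has 9−1 = 8 choices (anything except 3).
The remaining 5 digits are filled from the other 8 symbols without repetition: 8 × 7 × 6 × 5 × 4 = 6720.
Total: 8 × 6720 = 53760.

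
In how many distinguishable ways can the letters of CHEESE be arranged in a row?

CHEESE has 6 letters with E appearing 3 times.
Dividing 6! = 720 by 3! = 6 for the repeated letters gives 120.

120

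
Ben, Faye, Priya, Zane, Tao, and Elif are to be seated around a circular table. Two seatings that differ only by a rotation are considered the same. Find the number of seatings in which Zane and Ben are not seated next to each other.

Without the restriction there are (5)! = 120 seatings.
Seatings with Zane beside Ben: treat them as a block with 2 internal orders, giving 2 × (4)! = 48.
Subtracting, 120 − 48 = 72.

72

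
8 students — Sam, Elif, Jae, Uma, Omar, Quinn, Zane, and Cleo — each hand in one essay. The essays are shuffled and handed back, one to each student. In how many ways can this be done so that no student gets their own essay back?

Let Aᵢ be the assignments in which student i gets their own essay. We want the size of the complement of A₁∪…∪A_8.
By inclusion–exclusion this is Σ_{j=0}^{8} (−1)^j C(8,j)·(8−j)!.
Computing: 40320 − 40320 + 20160 − 6720 + 1680 − 336 + 56 − 8 + 1 = 14833.

14833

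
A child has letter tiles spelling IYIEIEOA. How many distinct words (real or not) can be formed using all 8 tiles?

3360

IYIEIEOA has 8 letters with E appearing twice and I appearing 3 times.
Dividing 8! = 40320 by 3!·2! = 12 for the repeated letters gives 3360.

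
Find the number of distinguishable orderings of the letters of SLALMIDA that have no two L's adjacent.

7560

There are 8!/(2!·2!) = 10080 arrangements of SLALMIDA in total.
If the two L's are adjacent, glue them into one block, leaving 7 items to arrange: (7)!/(2!) = 2520 ways.
Subtracting, 10080 − 2520 = 7560 arrangements keep the L's apart.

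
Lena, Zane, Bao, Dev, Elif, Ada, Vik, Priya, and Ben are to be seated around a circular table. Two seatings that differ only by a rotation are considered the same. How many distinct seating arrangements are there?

Seat Lena anywhere (absorbing the rotational symmetry), then permute the other 8: (8)! = 40320.

40320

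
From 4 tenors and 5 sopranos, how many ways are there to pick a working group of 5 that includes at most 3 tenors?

Split by how many tenors are chosen (0 through 3).
Sum: C(4,0)·C(5,5) + C(4,1)·C(5,4) + C(4,2)·C(5,3) + C(4,3)·C(5,2) = 1 + 20 + 60 + 40 = 121.

121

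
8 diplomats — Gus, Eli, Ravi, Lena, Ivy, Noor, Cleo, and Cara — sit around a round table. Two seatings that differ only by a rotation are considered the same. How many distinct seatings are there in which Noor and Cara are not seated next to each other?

Without the restriction there are (7)! = 5040 seatings.
Those with Noor next to Cara: fuse the pair into one unit and seat 7 units around a circle — 2·(6)! = 1440.
Subtracting, 5040 − 1440 = 3600.

3600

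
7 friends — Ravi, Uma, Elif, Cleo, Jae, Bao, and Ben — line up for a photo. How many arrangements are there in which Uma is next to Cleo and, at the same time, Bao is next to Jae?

480

Treat {Uma,Cleo} as one block (2 orders) and {Bao,Jae} as another (2 orders).
That leaves 5 units to arrange: 2 × 2 × 5! = 4 × 120 = 480.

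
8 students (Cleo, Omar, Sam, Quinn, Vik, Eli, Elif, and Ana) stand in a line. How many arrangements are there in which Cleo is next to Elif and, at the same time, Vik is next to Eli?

2880

Treat {Cleo,Elif} as one block (2 orders) and {Vik,Eli} as another (2 orders).
That leaves 6 units to arrange: 2 × 2 × 6! = 4 × 720 = 2880.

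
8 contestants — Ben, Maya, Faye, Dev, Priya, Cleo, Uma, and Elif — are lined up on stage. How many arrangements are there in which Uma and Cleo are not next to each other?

There are 8! = 40320 arrangements in all. If Uma and Cleo are adjacent, merging them into one block gives 2·(7)! = 10080 arrangements.
Complementary counting: 40320 − 10080 = 30240.

30240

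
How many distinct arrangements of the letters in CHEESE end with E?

With the last slot taken by E, it remains to arrange the other 5 letters (CHESE).
Those 5 letters have E appearing twice, giving (5)!/(2!) = 60.

60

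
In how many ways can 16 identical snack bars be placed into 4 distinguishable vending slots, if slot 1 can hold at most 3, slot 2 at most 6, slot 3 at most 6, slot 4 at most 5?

By stars and bars, unrestricted non-negative solutions to x_1+…+x_4 = 16 number C(16+3,3) = 969.
Subtract solutions that violate a single cap (substitute x_i' = x_i − (cap_i+1)): x_1 ≥ 4 gives C(15,3) = 455; x_2 ≥ 7 gives C(12,3) = 220; x_3 ≥ 7 gives C(12,3) = 220; x_4 ≥ 6 gives C(13,3) = 286. Together 1181.
Add back pairs where two caps are both exceeded: 56 + 56 + 84 + 10 + 20 + 20 = 246.
By inclusion–exclusion the count is 969 − 1181 + 246 = 34.

34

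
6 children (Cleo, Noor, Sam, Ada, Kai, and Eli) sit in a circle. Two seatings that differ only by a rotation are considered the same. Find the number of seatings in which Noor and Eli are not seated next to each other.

72

All circular seatings of 6 people number (5)! = 120.
Seatings with Noor beside Eli: treat them as a block with 2 internal orders, giving 2 × (4)! = 48.
Subtracting, 120 − 48 = 72.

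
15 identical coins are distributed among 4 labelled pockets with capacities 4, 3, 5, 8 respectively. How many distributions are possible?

Without the upper bounds there are C(18,3) = 816 ways to split 15 among 4 pockets.
Subtract solutions that violate a single cap (substitute x_i' = x_i − (cap_i+1)): x_1 ≥ 5 gives C(13,3) = 286; x_2 ≥ 4 gives C(14,3) = 364; x_3 ≥ 6 gives C(12,3) = 220; x_4 ≥ 9 gives C(9,3) = 84. Together 954.
Add back pairs where two caps are both exceeded: 84 + 35 + 4 + 56 + 10 + 1 = 190.
Subtract triples: 1 + 0 + 0 + 0 = 1.
By inclusion–exclusion the count is 816 − 954 + 190 − 1 = 51.

51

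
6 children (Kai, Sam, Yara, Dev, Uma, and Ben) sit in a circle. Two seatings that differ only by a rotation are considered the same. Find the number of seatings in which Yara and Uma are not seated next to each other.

Without the restriction there are (5)! = 120 seatings.
Those with Yara next to Uma: fuse the pair into one unit and seat 5 units around a circle — 2·(4)! = 48.
Subtracting, 120 − 48 = 72.

72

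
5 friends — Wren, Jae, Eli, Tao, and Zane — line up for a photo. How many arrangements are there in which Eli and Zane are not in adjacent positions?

Of the 5! = 120 arrangements, those with Eli and Zane adjacent number 2 × 4! = 48 (treat the pair as a block with 2 internal orders).
So 120 − 48 = 72 arrangements keep them apart.

72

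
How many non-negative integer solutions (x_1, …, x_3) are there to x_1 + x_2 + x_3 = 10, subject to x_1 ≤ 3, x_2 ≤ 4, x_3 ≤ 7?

14

Without the upper bounds there are C(12,2) = 66 ways to split 10 among 3 variables.
Subtract solutions that violate a single cap (substitute x_i' = x_i − (cap_i+1)): x_1 ≥ 4 gives C(8,2) = 28; x_2 ≥ 5 gives C(7,2) = 21; x_3 ≥ 8 gives C(4,2) = 6. Together 55.
Add back pairs where two caps are both exceeded: 3 + 0 + 0 = 3.
By inclusion–exclusion the count is 66 − 55 + 3 = 14.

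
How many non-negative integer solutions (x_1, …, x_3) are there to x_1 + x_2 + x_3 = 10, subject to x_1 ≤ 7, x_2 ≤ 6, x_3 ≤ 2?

15

Ignoring the caps, the number of non-negative solutions to x_1+…+x_3 = 10 is C(12,2) = 66.
Subtract solutions that violate a single cap (substitute x_i' = x_i − (cap_i+1)): x_1 ≥ 8 gives C(4,2) = 6; x_2 ≥ 7 gives C(5,2) = 10; x_3 ≥ 3 gives C(9,2) = 36. Together 52.
Add back pairs where two caps are both exceeded: 0 + 0 + 1 = 1.
By inclusion–exclusion the count is 66 − 52 + 1 = 15.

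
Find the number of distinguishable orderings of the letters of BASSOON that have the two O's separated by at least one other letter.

900

There are 7!/(2!·2!) = 1260 arrangements of BASSOON in total.
Arrangements with the O's together: treat OO as one letter, giving (6)!/(2!) = 360.
Subtracting, 1260 − 360 = 900 arrangements keep the O's apart.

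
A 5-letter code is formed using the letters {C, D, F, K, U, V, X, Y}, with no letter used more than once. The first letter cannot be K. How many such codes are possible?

The first letter has 8−1 = 7 choices (anything except K).
The remaining 4 letters are filled from the other 7 symbols without repetition: 7 × 6 × 5 × 4 = 840.
Total: 7 × 840 = 5880.

5880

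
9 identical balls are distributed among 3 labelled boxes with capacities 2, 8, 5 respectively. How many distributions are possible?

Ignoring the caps, the number of non-negative solutions to x_1+…+x_3 = 9 is C(11,2) = 55.
Subtract solutions that violate a single cap (substitute x_i' = x_i − (cap_i+1)): x_1 ≥ 3 gives C(8,2) = 28; x_2 ≥ 9 gives C(2,2) = 1; x_3 ≥ 6 gives C(5,2) = 10. Together 39.
Add back pairs where two caps are both exceeded: 0 + 1 + 0 = 1.
By inclusion–exclusion the count is 55 − 39 + 1 = 17.

17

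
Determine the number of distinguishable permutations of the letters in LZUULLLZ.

420

LZUULLLZ has 8 letters with L appearing 4 times, U appearing twice, and Z appearing twice.
Dividing 8! = 40320 by 4!·2!·2! = 96 for the repeated letters gives 420.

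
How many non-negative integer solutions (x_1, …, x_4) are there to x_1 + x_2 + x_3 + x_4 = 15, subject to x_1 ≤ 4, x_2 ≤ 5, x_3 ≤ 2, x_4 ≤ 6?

Ignoring the caps, the number of non-negative solutions to x_1+…+x_4 = 15 is C(18,3) = 816.
Subtract solutions that violate a single cap (substitute x_i' = x_i − (cap_i+1)): x_1 ≥ 5 gives C(13,3) = 286; x_2 ≥ 6 gives C(12,3) = 220; x_3 ≥ 3 gives C(15,3) = 455; x_4 ≥ 7 gives C(11,3) = 165. Together 1126.
Add back pairs where two caps are both exceeded: 35 + 120 + 20 + 84 + 10 + 56 = 325.
Subtract triples: 4 + 0 + 1 + 0 = 5.
By inclusion–exclusion the count is 816 − 1126 + 325 − 5 = 10.

10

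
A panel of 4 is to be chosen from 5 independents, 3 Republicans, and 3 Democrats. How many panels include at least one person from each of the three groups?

With no constraint there are C(11,4) = 330 possible selections.
Selections missing a whole group: no independents → C(6,4) = 15; no Republicans → C(8,4) = 70; no Democrats → C(8,4) = 70.
Add back selections omitting two groups (i.e. drawn from a single group): C(5,4) + C(3,4) + C(3,4) = 5.
By inclusion–exclusion: 330 − 155 + 5 = 180.

180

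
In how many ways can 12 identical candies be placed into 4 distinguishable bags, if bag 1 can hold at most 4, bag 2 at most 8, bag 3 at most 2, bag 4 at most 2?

Without the upper bounds there are C(15,3) = 455 ways to split 12 among 4 bags.
Subtract solutions that violate a single cap (substitute x_i' = x_i − (cap_i+1)): x_1 ≥ 5 gives C(10,3) = 120; x_2 ≥ 9 gives C(6,3) = 20; x_3 ≥ 3 gives C(12,3) = 220; x_4 ≥ 3 gives C(12,3) = 220. Together 580.
Add back pairs where two caps are both exceeded: 0 + 35 + 35 + 1 + 1 + 84 = 156.
Subtract triples: 0 + 0 + 4 + 0 = 4.
By inclusion–exclusion the count is 455 − 580 + 156 − 4 = 27.

27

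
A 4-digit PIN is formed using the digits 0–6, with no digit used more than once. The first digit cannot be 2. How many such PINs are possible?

720

The first digit has 7−1 = 6 choices (anything except 2).
The remaining 3 digits are filled from the other 6 symbols without repetition: 6 × 5 × 4 = 120.
Total: 6 × 120 = 720.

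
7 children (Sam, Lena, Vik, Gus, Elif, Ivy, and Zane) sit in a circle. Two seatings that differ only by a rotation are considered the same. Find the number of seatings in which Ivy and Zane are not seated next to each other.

480

Without the restriction there are (6)! = 720 seatings.
Those with Ivy next to Zane: fuse the pair into one unit and seat 6 units around a circle — 2·(5)! = 240.
Subtracting, 720 − 240 = 480.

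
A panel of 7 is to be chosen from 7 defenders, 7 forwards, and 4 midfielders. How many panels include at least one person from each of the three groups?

Total 7-person selections from all 18: C(18,7) = 31824.
Subtract selections that omit an entire group: no defenders → C(11,7) = 330; no forwards → C(11,7) = 330; no midfielders → C(14,7) = 3432.
Add back selections omitting two groups (i.e. drawn from a single group): C(7,7) + C(7,7) + C(4,7) = 2.
By inclusion–exclusion: 31824 − 4092 + 2 = 27734.

27734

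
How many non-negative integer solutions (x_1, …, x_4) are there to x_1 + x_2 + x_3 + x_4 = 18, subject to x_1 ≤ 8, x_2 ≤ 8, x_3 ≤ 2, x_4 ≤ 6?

64

Ignoring the caps, the number of non-negative solutions to x_1+…+x_4 = 18 is C(21,3) = 1330.
Subtract solutions that violate a single cap (substitute x_i' = x_i − (cap_i+1)): x_1 ≥ 9 gives C(12,3) = 220; x_2 ≥ 9 gives C(12,3) = 220; x_3 ≥ 3 gives C(18,3) = 816; x_4 ≥ 7 gives C(14,3) = 364. Together 1620.
Add back pairs where two caps are both exceeded: 1 + 84 + 10 + 84 + 10 + 165 = 354.
By inclusion–exclusion the count is 1330 − 1620 + 354 = 64.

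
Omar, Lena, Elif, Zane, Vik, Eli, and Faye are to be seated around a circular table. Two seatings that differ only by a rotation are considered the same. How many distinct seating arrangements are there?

720

Seat Omar anywhere (absorbing the rotational symmetry), then permute the other 6: (6)! = 720.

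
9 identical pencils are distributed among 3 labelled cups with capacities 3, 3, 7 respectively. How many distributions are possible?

13

By stars and bars, unrestricted non-negative solutions to x_1+…+x_3 = 9 number C(9+2,2) = 55.
Subtract solutions that violate a single cap (substitute x_i' = x_i − (cap_i+1)): x_1 ≥ 4 gives C(7,2) = 21; x_2 ≥ 4 gives C(7,2) = 21; x_3 ≥ 8 gives C(3,2) = 3. Together 45.
Add back pairs where two caps are both exceeded: 3 + 0 + 0 = 3.
By inclusion–exclusion the count is 55 − 45 + 3 = 13.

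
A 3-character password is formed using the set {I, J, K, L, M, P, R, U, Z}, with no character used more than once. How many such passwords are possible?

Choose and order 3 of the 9 symbols: the first character has 9 options, the next 8, then 7.
That product is 9 × 8 × 7 = 504.

504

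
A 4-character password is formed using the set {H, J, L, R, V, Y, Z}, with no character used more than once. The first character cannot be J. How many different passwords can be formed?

720

The first character has 7−1 = 6 choices (anything except J).
The remaining 3 characters are filled from the other 6 symbols without repetition: 6 × 5 × 4 = 120.
Total: 6 × 120 = 720.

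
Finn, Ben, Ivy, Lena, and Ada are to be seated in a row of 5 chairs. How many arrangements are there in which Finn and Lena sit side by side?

48

Place the 3 others and the Finn-Lena pair as 4 objects in a line; the pair has 2 internal arrangements.
So the count is 2·(4)! = 48.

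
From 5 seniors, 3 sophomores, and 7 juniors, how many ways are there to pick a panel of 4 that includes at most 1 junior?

Split by how many juniors are chosen (0 through 1).
Sum: C(7,0)·C(8,4) + C(7,1)·C(8,3) = 70 + 392 = 462.

462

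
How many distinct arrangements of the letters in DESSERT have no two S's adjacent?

There are 7!/(2!·2!) = 1260 arrangements of DESSERT in total.
If the two S's are adjacent, glue them into one block, leaving 6 items to arrange: (6)!/(2!) = 360 ways.
Hence 1260 − 360 = 900.

900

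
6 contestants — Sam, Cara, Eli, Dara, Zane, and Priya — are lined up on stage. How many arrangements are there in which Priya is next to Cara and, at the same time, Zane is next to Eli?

Treat {Priya,Cara} as one block (2 orders) and {Zane,Eli} as another (2 orders).
That leaves 4 units to arrange: 2 × 2 × 4! = 4 × 24 = 96.

96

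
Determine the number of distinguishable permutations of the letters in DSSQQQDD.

560

Letter multiplicities in DSSQQQDD: D×3, Q×3, S×2.
The number of distinct arrangements is 8!/(3!·3!·2!) = 40320/72 = 560.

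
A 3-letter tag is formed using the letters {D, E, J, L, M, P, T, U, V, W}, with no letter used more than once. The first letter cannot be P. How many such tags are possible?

648

The first letter has 10−1 = 9 choices (anything except P).
The remaining 2 letters are filled from the other 9 symbols without repetition: 9 × 8 = 72.
Total: 9 × 72 = 648.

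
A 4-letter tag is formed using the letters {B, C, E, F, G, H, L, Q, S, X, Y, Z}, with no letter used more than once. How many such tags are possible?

11880

With no repetition, fill the 4 letters in order: 12 choices, then 11, down to 9.
12 × 11 × 10 × 9 = 11880.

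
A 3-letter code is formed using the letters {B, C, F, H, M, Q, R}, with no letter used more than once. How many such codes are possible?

This is a permutation of 3 out of 7: P(7,3) = 7!/4!.
That product is 7 × 6 × 5 = 210.

210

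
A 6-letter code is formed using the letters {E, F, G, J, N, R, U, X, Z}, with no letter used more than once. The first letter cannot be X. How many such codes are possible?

53760

The first letter has 9−1 = 8 choices (anything except X).
The remaining 5 letters are filled from the other 8 symbols without repetition: 8 × 7 × 6 × 5 × 4 = 6720.
Total: 8 × 6720 = 53760.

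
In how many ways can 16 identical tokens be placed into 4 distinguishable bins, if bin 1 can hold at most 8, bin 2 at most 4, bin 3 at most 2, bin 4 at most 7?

Without the upper bounds there are C(19,3) = 969 ways to split 16 among 4 bins.
Subtract solutions that violate a single cap (substitute x_i' = x_i − (cap_i+1)): x_1 ≥ 9 gives C(10,3) = 120; x_2 ≥ 5 gives C(14,3) = 364; x_3 ≥ 3 gives C(16,3) = 560; x_4 ≥ 8 gives C(11,3) = 165. Together 1209.
Add back pairs where two caps are both exceeded: 10 + 35 + 0 + 165 + 20 + 56 = 286.
Subtract triples: 0 + 0 + 0 + 1 = 1.
By inclusion–exclusion the count is 969 − 1209 + 286 − 1 = 45.

45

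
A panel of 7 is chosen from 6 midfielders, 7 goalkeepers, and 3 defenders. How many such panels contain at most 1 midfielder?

Split by how many midfielders are chosen (0 through 1).
Sum: C(6,0)·C(10,7) + C(6,1)·C(10,6) = 120 + 1260 = 1380.

1380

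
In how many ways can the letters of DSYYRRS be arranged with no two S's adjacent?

There are 7!/(2!·2!·2!) = 630 arrangements of DSYYRRS in total.
If the two S's are adjacent, glue them into one block, leaving 6 items to arrange: (6)!/(2!·2!) = 180 ways.
Hence 630 − 180 = 450.

450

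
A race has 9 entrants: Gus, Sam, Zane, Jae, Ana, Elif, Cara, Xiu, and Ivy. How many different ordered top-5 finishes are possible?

15120

This is an ordered selection of 5 from 9: P(9,5).
That gives 9 × 8 × 7 × 6 × 5 = 15120.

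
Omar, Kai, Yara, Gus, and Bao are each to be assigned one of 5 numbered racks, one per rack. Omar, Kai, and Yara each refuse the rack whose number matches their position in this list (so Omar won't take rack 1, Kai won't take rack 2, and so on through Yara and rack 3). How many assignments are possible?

Let Aᵢ (for i ∈ {1, 2, 3}) be the placements that put person i in their forbidden rack. Any j of these fix j positions, leaving (5−j)! ways to fill the rest, and there are C(3,j) ways to pick which j.
By inclusion–exclusion, the number of valid placements is Σ_{j=0}^{3} (−1)^j C(3,j)·(5−j)!.
Computing: 120 − 72 + 18 − 2 = 64.

64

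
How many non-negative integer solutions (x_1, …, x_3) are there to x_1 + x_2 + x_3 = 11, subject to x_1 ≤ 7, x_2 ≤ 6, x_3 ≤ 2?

By stars and bars, unrestricted non-negative solutions to x_1+…+x_3 = 11 number C(11+2,2) = 78.
Subtract solutions that violate a single cap (substitute x_i' = x_i − (cap_i+1)): x_1 ≥ 8 gives C(5,2) = 10; x_2 ≥ 7 gives C(6,2) = 15; x_3 ≥ 3 gives C(10,2) = 45. Together 70.
Add back pairs where two caps are both exceeded: 0 + 1 + 3 = 4.
By inclusion–exclusion the count is 78 − 70 + 4 = 12.

12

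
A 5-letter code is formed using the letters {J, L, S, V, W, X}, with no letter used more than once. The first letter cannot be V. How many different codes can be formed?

The first letter has 6−1 = 5 choices (anything except V).
The remaining 4 letters are filled from the other 5 symbols without repetition: 5 × 4 × 3 × 2 = 120.
Total: 5 × 120 = 600.

600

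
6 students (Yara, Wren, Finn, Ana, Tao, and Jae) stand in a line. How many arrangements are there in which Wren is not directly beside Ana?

480

There are 6! = 720 arrangements in all. If Wren and Ana are adjacent, merging them into one block gives 2·(5)! = 240 arrangements.
Complementary counting: 720 − 240 = 480.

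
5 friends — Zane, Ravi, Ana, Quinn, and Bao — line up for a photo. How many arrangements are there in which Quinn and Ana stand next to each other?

48

Glue Quinn and Ana into one block (2 internal orders), leaving 4 units to arrange in a row.
So the count is 2·(4)! = 48.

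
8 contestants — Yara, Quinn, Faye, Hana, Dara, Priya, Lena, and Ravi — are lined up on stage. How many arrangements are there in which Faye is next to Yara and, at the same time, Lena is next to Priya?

Treat {Faye,Yara} as one block (2 orders) and {Lena,Priya} as another (2 orders).
That leaves 6 units to arrange: 2 × 2 × 6! = 4 × 720 = 2880.

2880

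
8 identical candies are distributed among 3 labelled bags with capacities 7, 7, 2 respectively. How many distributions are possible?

By stars and bars, unrestricted non-negative solutions to x_1+…+x_3 = 8 number C(8+2,2) = 45.
Subtract solutions that violate a single cap (substitute x_i' = x_i − (cap_i+1)): x_1 ≥ 8 gives C(2,2) = 1; x_2 ≥ 8 gives C(2,2) = 1; x_3 ≥ 3 gives C(7,2) = 21. Together 23.
No two caps can be exceeded simultaneously, so the pair terms are all 0.
By inclusion–exclusion the count is 45 − 23 + 0 = 22.

22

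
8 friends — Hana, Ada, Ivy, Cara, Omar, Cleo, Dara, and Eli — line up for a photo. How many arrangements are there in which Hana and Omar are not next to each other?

30240

There are 8! = 40320 arrangements in all. If Hana and Omar are adjacent, merging them into one block gives 2·(7)! = 10080 arrangements.
Complementary counting: 40320 − 10080 = 30240.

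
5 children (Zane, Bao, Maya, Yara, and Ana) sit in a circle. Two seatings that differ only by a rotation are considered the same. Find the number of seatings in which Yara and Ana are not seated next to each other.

12

Without the restriction there are (4)! = 24 seatings.
Those with Yara next to Ana: fuse the pair into one unit and seat 4 units around a circle — 2·(3)! = 12.
Subtracting, 24 − 12 = 12.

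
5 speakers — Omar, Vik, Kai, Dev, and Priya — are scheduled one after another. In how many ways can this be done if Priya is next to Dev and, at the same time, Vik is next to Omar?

24

Treat {Priya,Dev} as one block (2 orders) and {Vik,Omar} as another (2 orders).
That leaves 3 units to arrange: 2 × 2 × 3! = 4 × 6 = 24.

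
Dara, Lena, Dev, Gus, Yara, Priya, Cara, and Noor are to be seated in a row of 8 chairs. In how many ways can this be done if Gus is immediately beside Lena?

Treat {Gus, Lena} as a single unit. There are 7 units to order, and the pair itself can be ordered 2 ways.
So the count is 2·(7)! = 10080.

10080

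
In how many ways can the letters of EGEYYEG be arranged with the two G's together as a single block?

60

Treat the 2 copies of G as a single block. The multiset to arrange is then {GG, E, E, E, Y, Y}, 6 items in all.
That gives (6)!/(3!·2!) = 60 arrangements.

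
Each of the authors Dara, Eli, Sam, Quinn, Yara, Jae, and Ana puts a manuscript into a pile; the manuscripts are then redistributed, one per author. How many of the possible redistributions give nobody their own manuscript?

This is the derangement count D_7: permutations of 7 items with no fixed point.
By inclusion–exclusion this is Σ_{j=0}^{7} (−1)^j C(7,j)·(7−j)!.
Computing: 5040 − 5040 + 2520 − 840 + 210 − 42 + 7 − 1 = 1854.

1854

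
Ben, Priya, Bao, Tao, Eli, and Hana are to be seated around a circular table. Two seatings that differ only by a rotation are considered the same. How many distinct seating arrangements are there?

Seat Ben anywhere (absorbing the rotational symmetry), then permute the other 5: (5)! = 120.

120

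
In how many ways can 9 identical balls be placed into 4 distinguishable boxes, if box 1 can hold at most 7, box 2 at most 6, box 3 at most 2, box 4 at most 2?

58

Without the upper bounds there are C(12,3) = 220 ways to split 9 among 4 boxes.
Subtract solutions that violate a single cap (substitute x_i' = x_i − (cap_i+1)): x_1 ≥ 8 gives C(4,3) = 4; x_2 ≥ 7 gives C(5,3) = 10; x_3 ≥ 3 gives C(9,3) = 84; x_4 ≥ 3 gives C(9,3) = 84. Together 182.
Add back pairs where two caps are both exceeded: 0 + 0 + 0 + 0 + 0 + 20 = 20.
By inclusion–exclusion the count is 220 − 182 + 20 = 58.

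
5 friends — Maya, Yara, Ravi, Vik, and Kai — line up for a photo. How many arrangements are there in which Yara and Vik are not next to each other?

There are 5! = 120 arrangements in all. If Yara and Vik are adjacent, merging them into one block gives 2·(4)! = 48 arrangements.
So 120 − 48 = 72 arrangements keep them apart.

72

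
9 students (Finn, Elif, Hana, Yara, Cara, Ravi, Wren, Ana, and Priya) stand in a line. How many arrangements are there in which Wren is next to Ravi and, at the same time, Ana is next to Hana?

Treat {Wren,Ravi} as one block (2 orders) and {Ana,Hana} as another (2 orders).
That leaves 7 units to arrange: 2 × 2 × 7! = 4 × 5040 = 20160.

20160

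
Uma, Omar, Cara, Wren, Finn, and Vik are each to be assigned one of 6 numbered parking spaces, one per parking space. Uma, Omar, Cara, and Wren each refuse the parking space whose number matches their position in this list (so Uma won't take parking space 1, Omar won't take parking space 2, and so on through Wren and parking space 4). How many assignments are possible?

Let Aᵢ (for 1 ≤ i ≤ 4) be the placements that put person i in their forbidden parking space. Any j of these fix j positions, leaving (6−j)! ways to fill the rest, and there are C(4,j) ways to pick which j.
By inclusion–exclusion, the number of valid placements is Σ_{j=0}^{4} (−1)^j C(4,j)·(6−j)!.
Computing: 720 − 480 + 144 − 24 + 2 = 362.

362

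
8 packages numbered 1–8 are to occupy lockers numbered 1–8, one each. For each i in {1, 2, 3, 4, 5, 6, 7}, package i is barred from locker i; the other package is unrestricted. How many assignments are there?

Let Aᵢ (for 1 ≤ i ≤ 7) be the placements that put package i in its forbidden locker. Any j of these fix j positions, leaving (8−j)! ways to fill the rest, and there are C(7,j) ways to pick which j.
By inclusion–exclusion, the number of valid placements is Σ_{j=0}^{7} (−1)^j C(7,j)·(8−j)!.
Computing: 40320 − 35280 + 15120 − 4200 + 840 − 126 + 14 − 1 = 16687.

16687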